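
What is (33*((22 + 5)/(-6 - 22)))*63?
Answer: -8019/4 ≈ -2004.8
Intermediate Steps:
(33*((22 + 5)/(-6 - 22)))*63 = (33*(27/(-28)))*63 = (33*(27*(-1/28)))*63 = (33*(-27/28))*63 = -891/28*63 = -8019/4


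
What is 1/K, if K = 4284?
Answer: 1/4284 ≈ 0.00023343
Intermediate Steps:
1/K = 1/4284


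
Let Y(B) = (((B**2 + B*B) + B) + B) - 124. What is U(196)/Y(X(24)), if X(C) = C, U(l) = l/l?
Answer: 1/1076 ≈ 0.00092937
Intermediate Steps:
U(l) = 1
Y(B) = -124 + 2*B + 2*B**2 (Y(B) = (((B**2 + B**2) + B) + B) - 124 = ((2*B**2 + B) + B) - 124 = ((B + 2*B**2) + B) - 124 = (2*B + 2*B**2) - 124 = -124 + 2*B + 2*B**2)
U(196)/Y(X(24)) = 1/(-124 + 2*24 + 2*24**2) = 1/(-124 + 48 + 2*576) = 1/(-124 + 48 + 1152) = 1/1076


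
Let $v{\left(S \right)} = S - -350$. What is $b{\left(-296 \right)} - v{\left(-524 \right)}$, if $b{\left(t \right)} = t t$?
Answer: $87790$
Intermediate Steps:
$b{\left(t \right)} = t^{2}$
$v{\left(S \right)} = 350 + S$ ($v{\left(S \right)} = S + 350 = 350 + S$)
$b{\left(-296 \right)} - v{\left(-524 \right)} = \left(-296\right)^{2} - \left(350 - 524\right) = 87616 - -174 = 87616 + 174 = 87790$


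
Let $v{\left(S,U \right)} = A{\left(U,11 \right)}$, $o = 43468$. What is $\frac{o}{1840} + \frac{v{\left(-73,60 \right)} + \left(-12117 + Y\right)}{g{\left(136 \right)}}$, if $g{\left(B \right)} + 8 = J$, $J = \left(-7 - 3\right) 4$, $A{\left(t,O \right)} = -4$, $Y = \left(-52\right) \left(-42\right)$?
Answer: $\frac{1273159}{5520} \approx 230.64$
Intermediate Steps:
$Y = 2184$
$v{\left(S,U \right)} = -4$
$J = -40$ ($J = \left(-10\right) 4 = -40$)
$g{\left(B \right)} = -48$ ($g{\left(B \right)} = -8 - 40 = -48$)
$\frac{o}{1840} + \frac{v{\left(-73,60 \right)} + \left(-12117 + Y\right)}{g{\left(136 \right)}} = \frac{43468}{1840} + \frac{-4 + \left(-12117 + 2184\right)}{-48} = 43468 \cdot \frac{1}{1840} + \left(-4 - 9933\right) \left(- \frac{1}{48}\right) = \frac{10867}{460} - - \frac{9937}{48} = \frac{10867}{460} + \frac{9937}{48} = \frac{1273159}{5520}$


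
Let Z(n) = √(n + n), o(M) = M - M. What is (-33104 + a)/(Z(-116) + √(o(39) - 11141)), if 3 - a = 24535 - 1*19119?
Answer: 38517*I/(√11141 + 2*√58) ≈ 318.9*I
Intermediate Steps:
o(M) = 0
Z(n) = √2*√n (Z(n) = √(2*n) = √2*√n)
a = -5413 (a = 3 - (24535 - 1*19119) = 3 - (24535 - 19119) = 3 - 1*5416 = 3 - 5416 = -5413)
(-33104 + a)/(Z(-116) + √(o(39) - 11141)) = (-33104 - 5413)/(√2*√(-116) + √(0 - 11141)) = -38517/(√2*(2*I*√29) + √(-11141)) = -38517/(2*I*√58 + I*√11141) = -38517/(I*√11141 + 2*I*√58)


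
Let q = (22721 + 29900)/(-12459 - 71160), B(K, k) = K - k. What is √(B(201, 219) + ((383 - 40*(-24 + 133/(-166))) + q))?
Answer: √7259679471415866/2313459 ≈ 36.830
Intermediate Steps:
q = -52621/83619 (q = 52621/(-83619) = 52621*(-1/83619) = -52621/83619 ≈ -0.62929)
√(B(201, 219) + ((383 - 40*(-24 + 133/(-166))) + q)) = √((201 - 1*219) + ((383 - 40*(-24 + 133/(-166))) - 52621/83619)) = √((201 - 219) + ((383 - 40*(-24 + 133*(-1/166))) - 52621/83619)) = √(-18 + ((383 - 40*(-24 - 133/166)) - 52621/83619)) = √(-18 + ((383 - 40*(-4117/166)) - 52621/83619)) = √(-18 + ((383 + 82340/83) - 52621/83619)) = √(-18 + (114129/83 - 52621/83619)) = √(-18 + 9538985308/6940377) = √(9414058522/6940377) = √7259679471415866/2313459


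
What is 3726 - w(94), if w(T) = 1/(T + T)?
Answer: 700487/188 ≈ 3726.0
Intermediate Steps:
w(T) = 1/(2*T)
3726 - w(94) = 3726 - 1/(2*94) = 3726 - 1*1/188 = 3726 - 1/188 = 700487/188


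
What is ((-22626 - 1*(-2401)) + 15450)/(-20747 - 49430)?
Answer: 4775/70177 ≈ 0.068042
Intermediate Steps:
((-22626 - 1*(-2401)) + 15450)/(-20747 - 49430) = ((-22626 + 2401) + 15450)/(-70177) = (-20225 + 15450)*(-1/70177) = -4775*(-1/70177) = 4775/70177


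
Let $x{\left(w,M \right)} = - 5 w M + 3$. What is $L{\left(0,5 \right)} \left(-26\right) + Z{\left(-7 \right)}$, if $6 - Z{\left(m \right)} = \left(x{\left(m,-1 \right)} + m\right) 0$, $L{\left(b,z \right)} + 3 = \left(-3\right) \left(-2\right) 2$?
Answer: $-228$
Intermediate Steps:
$x{\left(w,M \right)} = 3 - 5 M w$ ($x{\left(w,M \right)} = - 5 M w + 3 = 3 - 5 M w$)
$L{\left(b,z \right)} = 9$ ($L{\left(b,z \right)} = -3 + \left(-3\right) \left(-2\right) 2 = -3 + 6 \cdot 2 = -3 + 12 = 9$)
$Z{\left(m \right)} = 6$ ($Z{\left(m \right)} = 6 - \left(\left(3 - - 5 m\right) + m\right) 0 = 6 - \left(\left(3 + 5 m\right) + m\right) 0 = 6 - \left(3 + 6 m\right) 0 = 6 - 0 = 6 + 0 = 6$)
$L{\left(0,5 \right)} \left(-26\right) + Z{\left(-7 \right)} = 9 \left(-26\right) + 6 = -234 + 6 = -228$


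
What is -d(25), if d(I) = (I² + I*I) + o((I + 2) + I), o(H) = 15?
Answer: -1265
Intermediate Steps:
d(I) = 15 + 2*I² (d(I) = (I² + I*I) + 15 = (I² + I²) + 15 = 2*I² + 15 = 15 + 2*I²)
-d(25) = -(15 + 2*25²) = -(15 + 2*625) = -(15 + 1250) = -1*1265 = -1265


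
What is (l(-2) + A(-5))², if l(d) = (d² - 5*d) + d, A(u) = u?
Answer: 49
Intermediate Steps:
l(d) = d² - 4*d
(l(-2) + A(-5))² = (-2*(-4 - 2) - 5)² = (-2*(-6) - 5)² = (12 - 5)² = 7² = 49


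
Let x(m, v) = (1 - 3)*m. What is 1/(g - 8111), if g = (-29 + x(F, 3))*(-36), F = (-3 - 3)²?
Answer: -1/4475 ≈ -0.00022346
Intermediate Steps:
F = 36 (F = (-6)² = 36)
x(m, v) = -2*m
g = 3636 (g = (-29 - 2*36)*(-36) = (-29 - 72)*(-36) = -101*(-36) = 3636)
1/(g - 8111) = 1/(3636 - 8111) = 1/(-4475) = -1/4475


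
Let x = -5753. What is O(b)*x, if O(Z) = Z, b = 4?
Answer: -23012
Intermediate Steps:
O(b)*x = 4*(-5753) = -23012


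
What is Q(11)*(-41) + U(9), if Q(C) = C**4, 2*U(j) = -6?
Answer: -600284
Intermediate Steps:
U(j) = -3 (U(j) = (1/2)*(-6) = -3)
Q(11)*(-41) + U(9) = 11**4*(-41) - 3 = 14641*(-41) - 3 = -600281 - 3 = -600284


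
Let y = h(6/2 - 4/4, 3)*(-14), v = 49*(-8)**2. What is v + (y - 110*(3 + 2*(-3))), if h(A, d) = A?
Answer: 3438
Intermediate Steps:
v = 3136 (v = 49*64 = 3136)
y = -28 (y = (6/2 - 4/4)*(-14) = (6*(1/2) - 4*1/4)*(-14) = (3 - 1)*(-14) = 2*(-14) = -28)
v + (y - 110*(3 + 2*(-3))) = 3136 + (-28 - 110*(3 + 2*(-3))) = 3136 + (-28 - 110*(3 - 6)) = 3136 + (-28 - 110*(-3)) = 3136 + (-28 + 330) = 3136 + 302 = 3438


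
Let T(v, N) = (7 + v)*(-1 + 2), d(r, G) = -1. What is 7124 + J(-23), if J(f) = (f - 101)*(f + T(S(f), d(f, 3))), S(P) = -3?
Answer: 9480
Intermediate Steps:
T(v, N) = 7 + v (T(v, N) = (7 + v)*1 = 7 + v)
J(f) = (-101 + f)*(4 + f) (J(f) = (f - 101)*(f + (7 - 3)) = (-101 + f)*(f + 4) = (-101 + f)*(4 + f))
7124 + J(-23) = 7124 + (-404 + (-23)**2 - 97*(-23)) = 7124 + (-404 + 529 + 2231) = 7124 + 2356 = 9480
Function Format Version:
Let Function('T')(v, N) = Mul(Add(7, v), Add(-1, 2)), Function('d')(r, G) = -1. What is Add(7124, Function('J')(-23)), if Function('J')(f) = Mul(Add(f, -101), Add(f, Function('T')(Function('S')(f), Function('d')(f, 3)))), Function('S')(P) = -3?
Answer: 9480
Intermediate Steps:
Function('T')(v, N) = Add(7, v) (Function('T')(v, N) = Mul(Add(7, v), 1) = Add(7, v))
Function('J')(f) = Mul(Add(-101, f), Add(4, f)) (Function('J')(f) = Mul(Add(f, -101), Add(f, Add(7, -3))) = Mul(Add(-101, f), Add(f, 4)) = Mul(Add(-101, f), Add(4, f)))
Add(7124, Function('J')(-23)) = Add(7124, Add(-404, Pow(-23, 2), Mul(-97, -23))) = Add(7124, Add(-404, 529, 2231)) = Add(7124, 2356) = 9480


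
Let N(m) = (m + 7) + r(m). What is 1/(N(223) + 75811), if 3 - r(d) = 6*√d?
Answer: 6337/481890159 + √223/963780318 ≈ 1.3166e-5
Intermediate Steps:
r(d) = 3 - 6*√d
N(m) = 10 + m - 6*√m (N(m) = (m + 7) + (3 - 6*√m) = (7 + m) + (3 - 6*√m) = 10 + m - 6*√m)
1/(N(223) + 75811) = 1/((10 + 223 - 6*√223) + 75811) = 1/((233 - 6*√223) + 75811) = 1/(76044 - 6*√223)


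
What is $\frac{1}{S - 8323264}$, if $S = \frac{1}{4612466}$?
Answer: $- \frac{4612466}{38390772209023} \approx -1.2015 \cdot 10^{-7}$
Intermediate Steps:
$S = \frac{1}{4612466} \approx 2.168 \cdot 10^{-7}$
$\frac{1}{S - 8323264} = \frac{1}{\frac{1}{4612466} - 8323264} = \frac{1}{- \frac{38390772209023}{4612466}} = - \frac{4612466}{38390772209023}$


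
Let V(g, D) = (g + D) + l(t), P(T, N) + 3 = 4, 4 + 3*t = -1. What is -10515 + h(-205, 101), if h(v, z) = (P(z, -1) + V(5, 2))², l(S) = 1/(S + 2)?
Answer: -10394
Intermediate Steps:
t = -5/3 (t = -4/3 + (⅓)*(-1) = -4/3 - ⅓ = -5/3 ≈ -1.6667)
l(S) = 1/(2 + S)
P(T, N) = 1 (P(T, N) = -3 + 4 = 1)
V(g, D) = 3 + D + g (V(g, D) = (g + D) + 1/(2 - 5/3) = (D + g) + 1/(⅓) = (D + g) + 3 = 3 + D + g)
h(v, z) = 121 (h(v, z) = (1 + (3 + 2 + 5))² = (1 + 10)² = 11² = 121)
-10515 + h(-205, 101) = -10515 + 121 = -10394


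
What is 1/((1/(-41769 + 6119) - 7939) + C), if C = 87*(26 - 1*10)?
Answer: -35650/233400551 ≈ -0.00015274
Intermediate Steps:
C = 1392 (C = 87*(26 - 10) = 87*16 = 1392)
1/((1/(-41769 + 6119) - 7939) + C) = 1/((1/(-41769 + 6119) - 7939) + 1392) = 1/((1/(-35650) - 7939) + 1392) = 1/((-1/35650 - 7939) + 1392) = 1/(-283025351/35650 + 1392) = 1/(-233400551/35650) = -35650/233400551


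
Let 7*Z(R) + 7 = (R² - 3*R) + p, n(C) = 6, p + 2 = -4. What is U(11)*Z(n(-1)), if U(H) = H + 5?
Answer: 80/7 ≈ 11.429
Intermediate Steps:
p = -6 (p = -2 - 4 = -6)
U(H) = 5 + H
Z(R) = -13/7 - 3*R/7 + R²/7 (Z(R) = -1 + ((R² - 3*R) - 6)/7 = -1 + (-6 + R² - 3*R)/7 = -1 + (-6/7 - 3*R/7 + R²/7) = -13/7 - 3*R/7 + R²/7)
U(11)*Z(n(-1)) = (5 + 11)*(-13/7 - 3/7*6 + (⅐)*6²) = 16*(-13/7 - 18/7 + (⅐)*36) = 16*(-13/7 - 18/7 + 36/7) = 16*(5/7) = 80/7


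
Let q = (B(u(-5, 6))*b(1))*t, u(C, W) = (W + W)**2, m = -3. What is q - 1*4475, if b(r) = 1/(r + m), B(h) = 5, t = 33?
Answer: -9115/2 ≈ -4557.5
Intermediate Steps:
u(C, W) = 4*W**2 (u(C, W) = (2*W)**2 = 4*W**2)
b(r) = 1/(-3 + r) (b(r) = 1/(r - 3) = 1/(-3 + r))
q = -165/2 (q = (5/(-3 + 1))*33 = (5/(-2))*33 = (5*(-1/2))*33 = -5/2*33 = -165/2 ≈ -82.500)
q - 1*4475 = -165/2 - 1*4475 = -165/2 - 4475 = -9115/2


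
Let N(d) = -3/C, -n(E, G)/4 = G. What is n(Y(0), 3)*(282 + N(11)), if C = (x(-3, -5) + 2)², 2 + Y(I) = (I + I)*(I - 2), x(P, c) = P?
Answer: -3348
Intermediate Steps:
Y(I) = -2 + 2*I*(-2 + I) (Y(I) = -2 + (I + I)*(I - 2) = -2 + (2*I)*(-2 + I) = -2 + 2*I*(-2 + I))
n(E, G) = -4*G
C = 1 (C = (-3 + 2)² = (-1)² = 1)
N(d) = -3 (N(d) = -3/1 = -3*1 = -3)
n(Y(0), 3)*(282 + N(11)) = (-4*3)*(282 - 3) = -12*279 = -3348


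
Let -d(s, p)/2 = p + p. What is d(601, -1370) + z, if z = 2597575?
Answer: 2603055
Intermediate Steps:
d(s, p) = -4*p (d(s, p) = -2*(p + p) = -4*p)
d(601, -1370) + z = -4*(-1370) + 2597575 = 5480 + 2597575 = 2603055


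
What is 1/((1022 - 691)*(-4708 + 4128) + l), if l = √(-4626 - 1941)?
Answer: -191980/36856326967 - I*√6567/36856326967 ≈ -5.2089e-6 - 2.1987e-9*I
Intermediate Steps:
l = I*√6567 (l = √(-6567) = I*√6567 ≈ 81.037*I)
1/((1022 - 691)*(-4708 + 4128) + l) = 1/((1022 - 691)*(-4708 + 4128) + I*√6567) = 1/(331*(-580) + I*√6567) = 1/(-191980 + I*√6567)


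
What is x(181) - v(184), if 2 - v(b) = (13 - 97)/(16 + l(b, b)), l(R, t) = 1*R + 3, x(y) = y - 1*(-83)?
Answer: 7586/29 ≈ 261.59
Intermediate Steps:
x(y) = 83 + y (x(y) = y + 83 = 83 + y)
l(R, t) = 3 + R (l(R, t) = R + 3 = 3 + R)
v(b) = 2 + 84/(19 + b) (v(b) = 2 - (13 - 97)/(16 + (3 + b)) = 2 - (-84)/(19 + b) = 2 + 84/(19 + b))
x(181) - v(184) = (83 + 181) - 2*(61 + 184)/(19 + 184) = 264 - 2*245/203 = 264 - 1*70/29 = 264 - 70/29 = 7586/29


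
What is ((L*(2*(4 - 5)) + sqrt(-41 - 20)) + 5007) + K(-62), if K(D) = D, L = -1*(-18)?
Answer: 4909 + I*sqrt(61) ≈ 4909.0 + 7.8102*I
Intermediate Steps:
L = 18
((L*(2*(4 - 5)) + sqrt(-41 - 20)) + 5007) + K(-62) = ((18*(2*(4 - 5)) + sqrt(-41 - 20)) + 5007) - 62 = ((18*(2*(-1)) + sqrt(-61)) + 5007) - 62 = ((18*(-2) + I*sqrt(61)) + 5007) - 62 = ((-36 + I*sqrt(61)) + 5007) - 62 = (4971 + I*sqrt(61)) - 62 = 4909 + I*sqrt(61)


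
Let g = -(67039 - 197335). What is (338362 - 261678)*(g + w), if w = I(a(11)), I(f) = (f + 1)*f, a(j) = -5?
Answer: 9993152144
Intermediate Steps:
I(f) = f*(1 + f) (I(f) = (1 + f)*f = f*(1 + f))
w = 20 (w = -5*(1 - 5) = -5*(-4) = 20)
g = 130296 (g = -1*(-130296) = 130296)
(338362 - 261678)*(g + w) = (338362 - 261678)*(130296 + 20) = 76684*130316 = 9993152144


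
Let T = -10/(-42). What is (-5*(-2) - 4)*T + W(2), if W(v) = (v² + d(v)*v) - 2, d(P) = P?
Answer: 52/7 ≈ 7.4286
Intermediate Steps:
W(v) = -2 + 2*v² (W(v) = (v² + v*v) - 2 = (v² + v²) - 2 = 2*v² - 2 = -2 + 2*v²)
T = 5/21 (T = -10*(-1/42) = 5/21 ≈ 0.23810)
(-5*(-2) - 4)*T + W(2) = (-5*(-2) - 4)*(5/21) + (-2 + 2*2²) = (10 - 4)*(5/21) + (-2 + 2*4) = 6*(5/21) + (-2 + 8) = 10/7 + 6 = 52/7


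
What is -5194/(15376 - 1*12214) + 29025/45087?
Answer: -23734138/23760849 ≈ -0.99888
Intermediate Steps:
-5194/(15376 - 1*12214) + 29025/45087 = -5194/(15376 - 12214) + 29025*(1/45087) = -5194/3162 + 9675/15029 = -5194*1/3162 + 9675/15029 = -2597/1581 + 9675/15029 = -23734138/23760849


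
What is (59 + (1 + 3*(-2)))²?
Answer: 2916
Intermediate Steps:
(59 + (1 + 3*(-2)))² = (59 + (1 - 6))² = (59 - 5)² = 54² = 2916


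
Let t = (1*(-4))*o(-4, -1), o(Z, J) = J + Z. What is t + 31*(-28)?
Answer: -848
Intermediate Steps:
t = 20 (t = (1*(-4))*(-1 - 4) = -4*(-5) = 20)
t + 31*(-28) = 20 + 31*(-28) = 20 - 868 = -848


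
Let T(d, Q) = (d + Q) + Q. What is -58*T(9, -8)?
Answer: 406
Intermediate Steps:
T(d, Q) = d + 2*Q (T(d, Q) = (Q + d) + Q = d + 2*Q)
-58*T(9, -8) = -58*(9 + 2*(-8)) = -58*(9 - 16) = -58*(-7) = 406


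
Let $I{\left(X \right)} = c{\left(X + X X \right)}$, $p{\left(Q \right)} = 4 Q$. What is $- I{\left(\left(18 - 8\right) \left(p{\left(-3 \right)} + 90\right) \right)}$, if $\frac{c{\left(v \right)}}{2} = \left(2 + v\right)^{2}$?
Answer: $-742205418248$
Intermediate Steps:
$c{\left(v \right)} = 2 \left(2 + v\right)^{2}$
$I{\left(X \right)} = 2 \left(2 + X + X^{2}\right)^{2}$ ($I{\left(X \right)} = 2 \left(2 + \left(X + X X\right)\right)^{2} = 2 \left(2 + \left(X + X^{2}\right)\right)^{2} = 2 \left(2 + X + X^{2}\right)^{2}$)
$- I{\left(\left(18 - 8\right) \left(p{\left(-3 \right)} + 90\right) \right)} = - 2 \left(2 + \left(18 - 8\right) \left(4 \left(-3\right) + 90\right) \left(1 + \left(18 - 8\right) \left(4 \left(-3\right) + 90\right)\right)\right)^{2} = - 2 \left(2 + 10 \left(-12 + 90\right) \left(1 + 10 \left(-12 + 90\right)\right)\right)^{2} = - 2 \left(2 + 10 \cdot 78 \left(1 + 10 \cdot 78\right)\right)^{2} = - 2 \left(2 + 780 \left(1 + 780\right)\right)^{2} = - 2 \left(2 + 780 \cdot 781\right)^{2} = - 2 \left(2 + 609180\right)^{2} = - 2 \cdot 609182^{2} = - 2 \cdot 371102709124 = \left(-1\right) 742205418248 = -742205418248$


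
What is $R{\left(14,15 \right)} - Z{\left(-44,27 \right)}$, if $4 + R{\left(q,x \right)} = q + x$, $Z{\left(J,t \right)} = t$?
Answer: $-2$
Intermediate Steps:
$R{\left(q,x \right)} = -4 + q + x$ ($R{\left(q,x \right)} = -4 + \left(q + x\right) = -4 + q + x$)
$R{\left(14,15 \right)} - Z{\left(-44,27 \right)} = \left(-4 + 14 + 15\right) - 27 = 25 - 27 = -2$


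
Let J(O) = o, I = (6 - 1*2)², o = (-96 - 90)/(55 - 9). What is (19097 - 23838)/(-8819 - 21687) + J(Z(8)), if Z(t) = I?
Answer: -2728015/701638 ≈ -3.8881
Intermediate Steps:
o = -93/23 (o = -186/46 = -186*1/46 = -93/23 ≈ -4.0435)
I = 16 (I = (6 - 2)² = 4² = 16)
Z(t) = 16
J(O) = -93/23
(19097 - 23838)/(-8819 - 21687) + J(Z(8)) = (19097 - 23838)/(-8819 - 21687) - 93/23 = -4741/(-30506) - 93/23 = -4741*(-1/30506) - 93/23 = 4741/30506 - 93/23 = -2728015/701638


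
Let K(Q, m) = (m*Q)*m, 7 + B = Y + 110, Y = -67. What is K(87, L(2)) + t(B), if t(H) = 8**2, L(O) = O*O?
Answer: 1456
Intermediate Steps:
B = 36 (B = -7 + (-67 + 110) = -7 + 43 = 36)
L(O) = O**2
t(H) = 64
K(Q, m) = Q*m**2 (K(Q, m) = (Q*m)*m = Q*m**2)
K(87, L(2)) + t(B) = 87*(2**2)**2 + 64 = 87*4**2 + 64 = 87*16 + 64 = 1392 + 64 = 1456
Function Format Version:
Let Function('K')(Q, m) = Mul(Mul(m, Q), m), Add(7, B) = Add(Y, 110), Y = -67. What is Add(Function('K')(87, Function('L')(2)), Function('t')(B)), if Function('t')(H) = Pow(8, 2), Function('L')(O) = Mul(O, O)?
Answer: 1456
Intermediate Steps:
B = 36 (B = Add(-7, Add(-67, 110)) = Add(-7, 43) = 36)
Function('L')(O) = Pow(O, 2)
Function('t')(H) = 64
Function('K')(Q, m) = Mul(Q, Pow(m, 2)) (Function('K')(Q, m) = Mul(Mul(Q, m), m) = Mul(Q, Pow(m, 2)))
Add(Function('K')(87, Function('L')(2)), Function('t')(B)) = Add(Mul(87, Pow(Pow(2, 2), 2)), 64) = Add(Mul(87, Pow(4, 2)), 64) = Add(Mul(87, 16), 64) = Add(1392, 64) = 1456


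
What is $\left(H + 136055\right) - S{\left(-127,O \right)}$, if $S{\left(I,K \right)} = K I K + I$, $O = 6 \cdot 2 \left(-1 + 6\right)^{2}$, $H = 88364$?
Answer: $11654546$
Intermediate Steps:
$O = 300$ ($O = 12 \cdot 5^{2} = 12 \cdot 25 = 300$)
$S{\left(I,K \right)} = I + I K^{2}$ ($S{\left(I,K \right)} = I K K + I = I K^{2} + I = I + I K^{2}$)
$\left(H + 136055\right) - S{\left(-127,O \right)} = \left(88364 + 136055\right) - - 127 \left(1 + 300^{2}\right) = 224419 - - 127 \left(1 + 90000\right) = 224419 - \left(-127\right) 90001 = 224419 - -11430127 = 224419 + 11430127 = 11654546$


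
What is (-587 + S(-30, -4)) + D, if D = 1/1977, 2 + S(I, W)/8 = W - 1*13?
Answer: -1461002/1977 ≈ -739.00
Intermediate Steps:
S(I, W) = -120 + 8*W (S(I, W) = -16 + 8*(W - 1*13) = -16 + 8*(W - 13) = -16 + 8*(-13 + W) = -16 + (-104 + 8*W) = -120 + 8*W)
D = 1/1977 ≈ 0.00050582
(-587 + S(-30, -4)) + D = (-587 + (-120 + 8*(-4))) + 1/1977 = (-587 + (-120 - 32)) + 1/1977 = (-587 - 152) + 1/1977 = -739 + 1/1977 = -1461002/1977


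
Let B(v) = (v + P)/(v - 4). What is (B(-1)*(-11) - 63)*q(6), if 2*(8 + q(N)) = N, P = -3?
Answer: 359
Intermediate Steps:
q(N) = -8 + N/2
B(v) = (-3 + v)/(-4 + v) (B(v) = (v - 3)/(v - 4) = (-3 + v)/(-4 + v))
(B(-1)*(-11) - 63)*q(6) = (((-3 - 1)/(-4 - 1))*(-11) - 63)*(-8 + (½)*6) = ((-4/(-5))*(-11) - 63)*(-8 + 3) = (-⅕*(-4)*(-11) - 63)*(-5) = ((⅘)*(-11) - 63)*(-5) = (-44/5 - 63)*(-5) = -359/5*(-5) = 359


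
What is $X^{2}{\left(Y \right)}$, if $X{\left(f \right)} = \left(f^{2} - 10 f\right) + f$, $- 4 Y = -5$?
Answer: $\frac{24025}{256} \approx 93.848$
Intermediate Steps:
$Y = \frac{5}{4}$ ($Y = \left(- \frac{1}{4}\right) \left(-5\right) = \frac{5}{4} \approx 1.25$)
$X{\left(f \right)} = f^{2} - 9 f$
$X^{2}{\left(Y \right)} = \left(\frac{5 \left(-9 + \frac{5}{4}\right)}{4}\right)^{2} = \left(\frac{5}{4} \left(- \frac{31}{4}\right)\right)^{2} = \left(- \frac{155}{16}\right)^{2} = \frac{24025}{256}$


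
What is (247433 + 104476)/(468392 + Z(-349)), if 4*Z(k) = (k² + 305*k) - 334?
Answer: 234606/314765 ≈ 0.74534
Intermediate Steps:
Z(k) = -167/2 + k²/4 + 305*k/4 (Z(k) = ((k² + 305*k) - 334)/4 = (-334 + k² + 305*k)/4 = -167/2 + k²/4 + 305*k/4)
(247433 + 104476)/(468392 + Z(-349)) = (247433 + 104476)/(468392 + (-167/2 + (¼)*(-349)² + (305/4)*(-349))) = 351909/(468392 + (-167/2 + (¼)*121801 - 106445/4)) = 351909/(468392 + (-167/2 + 121801/4 - 106445/4)) = 351909/(468392 + 7511/2) = 351909/(944295/2) = 351909*(2/944295) = 234606/314765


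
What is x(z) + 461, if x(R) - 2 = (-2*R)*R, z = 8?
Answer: 335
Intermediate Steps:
x(R) = 2 - 2*R² (x(R) = 2 + (-2*R)*R = 2 - 2*R²)
x(z) + 461 = (2 - 2*8²) + 461 = (2 - 2*64) + 461 = (2 - 128) + 461 = -126 + 461 = 335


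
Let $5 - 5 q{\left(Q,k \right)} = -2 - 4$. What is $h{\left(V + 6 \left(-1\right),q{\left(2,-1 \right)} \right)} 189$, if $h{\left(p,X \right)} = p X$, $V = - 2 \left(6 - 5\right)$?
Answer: $- \frac{16632}{5} \approx -3326.4$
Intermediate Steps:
$V = -2$ ($V = - 2 \left(6 - 5\right) = \left(-2\right) 1 = -2$)
$q{\left(Q,k \right)} = \frac{11}{5}$ ($q{\left(Q,k \right)} = 1 - \frac{-2 - 4}{5} = 1 - - \frac{6}{5} = 1 + \frac{6}{5} = \frac{11}{5}$)
$h{\left(p,X \right)} = X p$
$h{\left(V + 6 \left(-1\right),q{\left(2,-1 \right)} \right)} 189 = \frac{11 \left(-2 + 6 \left(-1\right)\right)}{5} \cdot 189 = \frac{11 \left(-2 - 6\right)}{5} \cdot 189 = \frac{11}{5} \left(-8\right) 189 = \left(- \frac{88}{5}\right) 189 = - \frac{16632}{5}$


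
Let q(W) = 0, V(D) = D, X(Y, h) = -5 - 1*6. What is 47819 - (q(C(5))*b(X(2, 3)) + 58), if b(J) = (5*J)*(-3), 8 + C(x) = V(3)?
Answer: 47761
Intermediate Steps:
X(Y, h) = -11 (X(Y, h) = -5 - 6 = -11)
C(x) = -5 (C(x) = -8 + 3 = -5)
b(J) = -15*J
47819 - (q(C(5))*b(X(2, 3)) + 58) = 47819 - (0*(-15*(-11)) + 58) = 47819 - (0*165 + 58) = 47819 - (0 + 58) = 47819 - 1*58 = 47819 - 58 = 47761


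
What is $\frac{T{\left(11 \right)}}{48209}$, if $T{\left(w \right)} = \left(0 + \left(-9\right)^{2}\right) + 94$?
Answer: $\frac{25}{6887} \approx 0.00363$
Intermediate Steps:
$T{\left(w \right)} = 175$ ($T{\left(w \right)} = \left(0 + 81\right) + 94 = 81 + 94 = 175$)
$\frac{T{\left(11 \right)}}{48209} = \frac{175}{48209} = 175 \cdot \frac{1}{48209} = \frac{25}{6887}$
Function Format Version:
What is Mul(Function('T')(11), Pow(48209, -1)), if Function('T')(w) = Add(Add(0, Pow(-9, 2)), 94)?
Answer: Rational(25, 6887) ≈ 0.0036300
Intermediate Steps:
Function('T')(w) = 175 (Function('T')(w) = Add(Add(0, 81), 94) = Add(81, 94) = 175)
Mul(Function('T')(11), Pow(48209, -1)) = Mul(175, Pow(48209, -1)) = Mul(175, Rational(1, 48209)) = Rational(25, 6887)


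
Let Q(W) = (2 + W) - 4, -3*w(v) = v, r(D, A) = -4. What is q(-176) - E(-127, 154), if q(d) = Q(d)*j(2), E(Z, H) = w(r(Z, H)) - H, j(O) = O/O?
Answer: -76/3 ≈ -25.333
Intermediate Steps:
w(v) = -v/3
j(O) = 1
E(Z, H) = 4/3 - H (E(Z, H) = -⅓*(-4) - H = 4/3 - H)
Q(W) = -2 + W
q(d) = -2 + d (q(d) = (-2 + d)*1 = -2 + d)
q(-176) - E(-127, 154) = (-2 - 176) - (4/3 - 1*154) = -178 - (4/3 - 154) = -178 - 1*(-458/3) = -178 + 458/3 = -76/3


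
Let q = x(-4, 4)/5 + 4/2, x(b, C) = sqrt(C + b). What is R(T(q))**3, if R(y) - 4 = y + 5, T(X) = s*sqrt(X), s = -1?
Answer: (9 - sqrt(2))**3 ≈ 436.52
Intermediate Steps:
q = 2 (q = sqrt(4 - 4)/5 + 4/2 = sqrt(0)*(1/5) + 4*(1/2) = 0*(1/5) + 2 = 0 + 2 = 2)
T(X) = -sqrt(X)
R(y) = 9 + y (R(y) = 4 + (y + 5) = 4 + (5 + y) = 9 + y)
R(T(q))**3 = (9 - sqrt(2))**3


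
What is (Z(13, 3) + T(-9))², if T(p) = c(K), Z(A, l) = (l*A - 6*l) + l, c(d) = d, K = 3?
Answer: 729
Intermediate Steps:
Z(A, l) = -5*l + A*l (Z(A, l) = (A*l - 6*l) + l = (-6*l + A*l) + l = -5*l + A*l)
T(p) = 3
(Z(13, 3) + T(-9))² = (3*(-5 + 13) + 3)² = (3*8 + 3)² = (24 + 3)² = 27² = 729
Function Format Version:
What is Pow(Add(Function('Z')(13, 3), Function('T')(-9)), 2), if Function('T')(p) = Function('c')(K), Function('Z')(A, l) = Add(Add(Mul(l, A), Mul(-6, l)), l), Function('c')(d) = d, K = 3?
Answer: 729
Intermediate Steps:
Function('Z')(A, l) = Add(Mul(-5, l), Mul(A, l)) (Function('Z')(A, l) = Add(Add(Mul(A, l), Mul(-6, l)), l) = Add(Add(Mul(-6, l), Mul(A, l)), l) = Add(Mul(-5, l), Mul(A, l)))
Function('T')(p) = 3
Pow(Add(Function('Z')(13, 3), Function('T')(-9)), 2) = Pow(Add(Mul(3, Add(-5, 13)), 3), 2) = Pow(Add(Mul(3, 8), 3), 2) = Pow(Add(24, 3), 2) = Pow(27, 2) = 729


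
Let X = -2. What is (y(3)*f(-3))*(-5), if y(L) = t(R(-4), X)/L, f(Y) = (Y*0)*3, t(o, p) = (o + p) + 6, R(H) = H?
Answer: 0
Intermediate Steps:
t(o, p) = 6 + o + p
f(Y) = 0 (f(Y) = 0*3 = 0)
y(L) = 0 (y(L) = (6 - 4 - 2)/L = 0/L = 0)
(y(3)*f(-3))*(-5) = (0*0)*(-5) = 0*(-5) = 0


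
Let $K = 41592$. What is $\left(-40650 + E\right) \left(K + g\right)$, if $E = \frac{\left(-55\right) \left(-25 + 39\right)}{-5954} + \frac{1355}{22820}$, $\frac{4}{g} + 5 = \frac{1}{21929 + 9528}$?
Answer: $- \frac{903252161017963719475}{534255527988} \approx -1.6907 \cdot 10^{9}$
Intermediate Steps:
$g = - \frac{31457}{39321}$ ($g = \frac{4}{-5 + \frac{1}{21929 + 9528}} = \frac{4}{-5 + \frac{1}{31457}} = \frac{4}{- \frac{157284}{31457}} = 4 \left(- \frac{31457}{157284}\right) = - \frac{31457}{39321} \approx -0.8$)
$E = \frac{2563907}{13587028}$ ($E = \left(-55\right) 14 \left(- \frac{1}{5954}\right) + 1355 \cdot \frac{1}{22820} = \left(-770\right) \left(- \frac{1}{5954}\right) + \frac{271}{4564} = \frac{385}{2977} + \frac{271}{4564} = \frac{2563907}{13587028} \approx 0.1887$)
$\left(-40650 + E\right) \left(K + g\right) = \left(-40650 + \frac{2563907}{13587028}\right) \left(41592 - \frac{31457}{39321}\right) = \left(- \frac{552310124293}{13587028}\right) \frac{1635407575}{39321} = - \frac{903252161017963719475}{534255527988}$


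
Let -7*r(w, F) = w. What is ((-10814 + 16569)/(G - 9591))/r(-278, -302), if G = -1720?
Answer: -40285/3144458 ≈ -0.012811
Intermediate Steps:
r(w, F) = -w/7
((-10814 + 16569)/(G - 9591))/r(-278, -302) = ((-10814 + 16569)/(-1720 - 9591))/((-⅐*(-278))) = (5755/(-11311))/(278/7) = (5755*(-1/11311))*(7/278) = -5755/11311*7/278 = -40285/3144458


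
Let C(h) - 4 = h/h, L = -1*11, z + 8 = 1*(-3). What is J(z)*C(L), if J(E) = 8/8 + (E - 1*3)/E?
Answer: 125/11 ≈ 11.364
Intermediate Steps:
z = -11 (z = -8 + 1*(-3) = -8 - 3 = -11)
L = -11
J(E) = 1 + (-3 + E)/E (J(E) = 8*(⅛) + (E - 3)/E = 1 + (-3 + E)/E)
C(h) = 5 (C(h) = 4 + h/h = 4 + 1 = 5)
J(z)*C(L) = (2 - 3/(-11))*5 = (2 - 3*(-1/11))*5 = (2 + 3/11)*5 = (25/11)*5 = 125/11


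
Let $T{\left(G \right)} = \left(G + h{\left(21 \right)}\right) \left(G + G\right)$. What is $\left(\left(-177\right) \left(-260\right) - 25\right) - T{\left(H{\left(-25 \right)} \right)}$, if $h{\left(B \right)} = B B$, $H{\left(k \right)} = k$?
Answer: $66795$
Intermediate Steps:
$h{\left(B \right)} = B^{2}$
$T{\left(G \right)} = 2 G \left(441 + G\right)$ ($T{\left(G \right)} = \left(G + 21^{2}\right) \left(G + G\right) = \left(G + 441\right) 2 G = \left(441 + G\right) 2 G = 2 G \left(441 + G\right)$)
$\left(\left(-177\right) \left(-260\right) - 25\right) - T{\left(H{\left(-25 \right)} \right)} = \left(\left(-177\right) \left(-260\right) - 25\right) - 2 \left(-25\right) \left(441 - 25\right) = \left(46020 - 25\right) - 2 \left(-25\right) 416 = 45995 - -20800 = 45995 + 20800 = 66795$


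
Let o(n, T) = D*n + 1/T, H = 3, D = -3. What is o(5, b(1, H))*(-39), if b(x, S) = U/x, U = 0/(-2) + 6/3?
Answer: 1131/2 ≈ 565.50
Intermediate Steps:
U = 2 (U = 0*(-½) + 6*(⅓) = 0 + 2 = 2)
b(x, S) = 2/x
o(n, T) = 1/T - 3*n (o(n, T) = -3*n + 1/T = 1/T - 3*n)
o(5, b(1, H))*(-39) = (1/(2/1) - 3*5)*(-39) = (1/(2*1) - 15)*(-39) = (1/2 - 15)*(-39) = (½ - 15)*(-39) = -29/2*(-39) = 1131/2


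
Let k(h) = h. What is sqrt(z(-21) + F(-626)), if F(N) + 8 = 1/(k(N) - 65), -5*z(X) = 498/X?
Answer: I*sqrt(1905995665)/24185 ≈ 1.8052*I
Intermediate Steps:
z(X) = -498/(5*X)
F(N) = -8 + 1/(-65 + N) (F(N) = -8 + 1/(N - 65) = -8 + 1/(-65 + N))
sqrt(z(-21) + F(-626)) = sqrt(-498/5/(-21) + (521 - 8*(-626))/(-65 - 626)) = sqrt(-498/5*(-1/21) + (521 + 5008)/(-691)) = sqrt(166/35 - 1/691*5529) = sqrt(166/35 - 5529/691) = sqrt(-78809/24185) = I*sqrt(1905995665)/24185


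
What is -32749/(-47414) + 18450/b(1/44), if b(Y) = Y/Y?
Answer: 874821049/47414 ≈ 18451.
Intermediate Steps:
b(Y) = 1
-32749/(-47414) + 18450/b(1/44) = -32749/(-47414) + 18450/1 = -32749*(-1/47414) + 18450*1 = 32749/47414 + 18450 = 874821049/47414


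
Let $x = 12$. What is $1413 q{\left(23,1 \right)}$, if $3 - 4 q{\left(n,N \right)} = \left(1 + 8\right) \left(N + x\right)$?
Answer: $- \frac{80541}{2} \approx -40271.0$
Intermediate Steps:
$q{\left(n,N \right)} = - \frac{105}{4} - \frac{9 N}{4}$ ($q{\left(n,N \right)} = \frac{3}{4} - \frac{\left(1 + 8\right) \left(N + 12\right)}{4} = \frac{3}{4} - \frac{9 \left(12 + N\right)}{4} = \frac{3}{4} - \frac{108 + 9 N}{4} = \frac{3}{4} - \left(27 + \frac{9 N}{4}\right) = - \frac{105}{4} - \frac{9 N}{4}$)
$1413 q{\left(23,1 \right)} = 1413 \left(- \frac{105}{4} - \frac{9}{4}\right) = 1413 \left(- \frac{57}{2}\right) = - \frac{80541}{2}$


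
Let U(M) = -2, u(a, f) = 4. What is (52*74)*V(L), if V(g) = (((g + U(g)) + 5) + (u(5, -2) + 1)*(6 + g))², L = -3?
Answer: 865800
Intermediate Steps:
V(g) = (33 + 6*g)² (V(g) = (((g - 2) + 5) + (4 + 1)*(6 + g))² = (((-2 + g) + 5) + 5*(6 + g))² = ((3 + g) + (30 + 5*g))² = (33 + 6*g)²)
(52*74)*V(L) = (52*74)*(9*(11 + 2*(-3))²) = 3848*(9*(11 - 6)²) = 3848*(9*5²) = 3848*(9*25) = 3848*225 = 865800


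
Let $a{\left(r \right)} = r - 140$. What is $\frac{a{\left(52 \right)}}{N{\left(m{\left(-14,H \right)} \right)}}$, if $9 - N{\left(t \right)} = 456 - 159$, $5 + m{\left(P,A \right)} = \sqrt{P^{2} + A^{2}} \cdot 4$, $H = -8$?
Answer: $\frac{11}{36} \approx 0.30556$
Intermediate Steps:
$m{\left(P,A \right)} = -5 + 4 \sqrt{A^{2} + P^{2}}$ ($m{\left(P,A \right)} = -5 + \sqrt{P^{2} + A^{2}} \cdot 4 = -5 + \sqrt{A^{2} + P^{2}} \cdot 4 = -5 + 4 \sqrt{A^{2} + P^{2}}$)
$a{\left(r \right)} = -140 + r$ ($a{\left(r \right)} = r - 140 = -140 + r$)
$N{\left(t \right)} = -288$ ($N{\left(t \right)} = 9 - \left(456 - 159\right) = 9 - 297 = -288$)
$\frac{a{\left(52 \right)}}{N{\left(m{\left(-14,H \right)} \right)}} = \frac{-140 + 52}{-288} = \left(-88\right) \left(- \frac{1}{288}\right) = \frac{11}{36}$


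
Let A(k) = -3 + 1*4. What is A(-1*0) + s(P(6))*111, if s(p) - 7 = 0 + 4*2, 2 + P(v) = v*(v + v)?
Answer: 1666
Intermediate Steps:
P(v) = -2 + 2*v² (P(v) = -2 + v*(v + v) = -2 + v*(2*v) = -2 + 2*v²)
A(k) = 1 (A(k) = -3 + 4 = 1)
s(p) = 15 (s(p) = 7 + (0 + 4*2) = 7 + (0 + 8) = 7 + 8 = 15)
A(-1*0) + s(P(6))*111 = 1 + 15*111 = 1 + 1665 = 1666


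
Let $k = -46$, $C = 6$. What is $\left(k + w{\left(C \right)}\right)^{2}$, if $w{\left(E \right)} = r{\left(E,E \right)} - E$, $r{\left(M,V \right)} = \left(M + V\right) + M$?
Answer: $1156$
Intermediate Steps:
$r{\left(M,V \right)} = V + 2 M$
$w{\left(E \right)} = 2 E$ ($w{\left(E \right)} = \left(E + 2 E\right) - E = 3 E - E = 2 E$)
$\left(k + w{\left(C \right)}\right)^{2} = \left(-46 + 2 \cdot 6\right)^{2} = \left(-46 + 12\right)^{2} = \left(-34\right)^{2} = 1156$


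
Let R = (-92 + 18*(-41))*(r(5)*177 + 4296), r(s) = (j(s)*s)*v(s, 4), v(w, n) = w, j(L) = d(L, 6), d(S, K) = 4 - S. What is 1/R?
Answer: 1/107070 ≈ 9.3397e-6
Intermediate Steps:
j(L) = 4 - L
r(s) = s²*(4 - s) (r(s) = ((4 - s)*s)*s = (s*(4 - s))*s = s²*(4 - s))
R = 107070 (R = (-92 + 18*(-41))*((5²*(4 - 1*5))*177 + 4296) = (-92 - 738)*((25*(4 - 5))*177 + 4296) = -830*((25*(-1))*177 + 4296) = -830*(-25*177 + 4296) = -830*(-4425 + 4296) = -830*(-129) = 107070)
1/R = 1/107070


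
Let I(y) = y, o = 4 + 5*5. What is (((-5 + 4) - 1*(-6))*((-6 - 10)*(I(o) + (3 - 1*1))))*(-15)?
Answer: 37200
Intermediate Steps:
o = 29 (o = 4 + 25 = 29)
(((-5 + 4) - 1*(-6))*((-6 - 10)*(I(o) + (3 - 1*1))))*(-15) = (((-5 + 4) - 1*(-6))*((-6 - 10)*(29 + (3 - 1*1))))*(-15) = ((-1 + 6)*(-16*(29 + (3 - 1))))*(-15) = (5*(-16*(29 + 2)))*(-15) = (5*(-16*31))*(-15) = (5*(-496))*(-15) = -2480*(-15) = 37200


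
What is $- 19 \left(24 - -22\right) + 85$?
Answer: $-789$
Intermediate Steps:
$- 19 \left(24 - -22\right) + 85 = - 19 \left(24 + 22\right) + 85 = \left(-19\right) 46 + 85 = -874 + 85 = -789$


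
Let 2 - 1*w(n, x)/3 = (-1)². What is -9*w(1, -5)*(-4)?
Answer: 108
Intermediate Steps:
w(n, x) = 3 (w(n, x) = 6 - 3*(-1)² = 6 - 3*1 = 6 - 3 = 3)
-9*w(1, -5)*(-4) = -9*3*(-4) = -27*(-4) = 108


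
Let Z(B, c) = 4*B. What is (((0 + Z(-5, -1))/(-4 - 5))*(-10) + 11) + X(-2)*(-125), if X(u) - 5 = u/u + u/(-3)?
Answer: -7601/9 ≈ -844.56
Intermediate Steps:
X(u) = 6 - u/3 (X(u) = 5 + (u/u + u/(-3)) = 5 + (1 + u*(-⅓)) = 5 + (1 - u/3) = 6 - u/3)
(((0 + Z(-5, -1))/(-4 - 5))*(-10) + 11) + X(-2)*(-125) = (((0 + 4*(-5))/(-4 - 5))*(-10) + 11) + (6 - ⅓*(-2))*(-125) = (((0 - 20)/(-9))*(-10) + 11) + (6 + ⅔)*(-125) = (-20*(-⅑)*(-10) + 11) + (20/3)*(-125) = ((20/9)*(-10) + 11) - 2500/3 = (-200/9 + 11) - 2500/3 = -101/9 - 2500/3 = -7601/9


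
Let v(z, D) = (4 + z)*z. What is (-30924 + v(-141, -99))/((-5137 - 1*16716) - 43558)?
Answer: 11607/65411 ≈ 0.17745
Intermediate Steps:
v(z, D) = z*(4 + z)
(-30924 + v(-141, -99))/((-5137 - 1*16716) - 43558) = (-30924 - 141*(4 - 141))/((-5137 - 1*16716) - 43558) = (-30924 - 141*(-137))/((-5137 - 16716) - 43558) = (-30924 + 19317)/(-21853 - 43558) = -11607/(-65411) = -11607*(-1/65411) = 11607/65411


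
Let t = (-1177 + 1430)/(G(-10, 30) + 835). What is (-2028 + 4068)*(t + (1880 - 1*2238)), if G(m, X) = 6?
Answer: -613683000/841 ≈ -7.2971e+5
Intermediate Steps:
t = 253/841 (t = (-1177 + 1430)/(6 + 835) = 253/841 ≈ 0.30083)
(-2028 + 4068)*(t + (1880 - 1*2238)) = (-2028 + 4068)*(253/841 + (1880 - 1*2238)) = 2040*(253/841 + (1880 - 2238)) = 2040*(253/841 - 358) = 2040*(-300825/841) = -613683000/841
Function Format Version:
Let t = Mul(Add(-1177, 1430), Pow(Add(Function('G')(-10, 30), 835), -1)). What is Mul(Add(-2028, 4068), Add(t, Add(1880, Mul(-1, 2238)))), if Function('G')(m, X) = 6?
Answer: Rational(-613683000, 841) ≈ -7.2971e+5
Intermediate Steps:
t = Rational(253, 841) (t = Mul(Add(-1177, 1430), Pow(Add(6, 835), -1)) = Mul(253, Pow(841, -1)) = Mul(253, Rational(1, 841)) = Rational(253, 841) ≈ 0.30083)
Mul(Add(-2028, 4068), Add(t, Add(1880, Mul(-1, 2238)))) = Mul(Add(-2028, 4068), Add(Rational(253, 841), Add(1880, Mul(-1, 2238)))) = Mul(2040, Add(Rational(253, 841), Add(1880, -2238))) = Mul(2040, Add(Rational(253, 841), -358)) = Mul(2040, Rational(-300825, 841)) = Rational(-613683000, 841)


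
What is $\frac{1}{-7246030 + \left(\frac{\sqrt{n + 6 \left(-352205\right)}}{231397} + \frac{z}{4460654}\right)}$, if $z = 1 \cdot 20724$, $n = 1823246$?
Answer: $- \frac{1993780308099637872794814623}{14446991916636204421939779327121504} - \frac{9512823471535453 i \sqrt{4531}}{14446991916636204421939779327121504} \approx -1.3801 \cdot 10^{-7} - 4.4323 \cdot 10^{-17} i$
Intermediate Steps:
$z = 20724$
$\frac{1}{-7246030 + \left(\frac{\sqrt{n + 6 \left(-352205\right)}}{231397} + \frac{z}{4460654}\right)} = \frac{1}{-7246030 + \left(\frac{\sqrt{1823246 + 6 \left(-352205\right)}}{231397} + \frac{20724}{4460654}\right)} = \frac{1}{-7246030 + \left(\sqrt{1823246 - 2113230} \cdot \frac{1}{231397} + 20724 \cdot \frac{1}{4460654}\right)} = \frac{1}{-7246030 + \left(\sqrt{-289984} \cdot \frac{1}{231397} + \frac{942}{202757}\right)} = \frac{1}{-7246030 + \left(8 i \sqrt{4531} \cdot \frac{1}{231397} + \frac{942}{202757}\right)} = \frac{1}{-7246030 + \left(\frac{8 i \sqrt{4531}}{231397} + \frac{942}{202757}\right)} = \frac{1}{-7246030 + \left(\frac{942}{202757} + \frac{8 i \sqrt{4531}}{231397}\right)} = \frac{1}{- \frac{1469183303768}{202757} + \frac{8 i \sqrt{4531}}{231397}}$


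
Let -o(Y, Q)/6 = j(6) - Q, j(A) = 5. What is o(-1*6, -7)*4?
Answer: -288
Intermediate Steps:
o(Y, Q) = -30 + 6*Q (o(Y, Q) = -6*(5 - Q) = -30 + 6*Q)
o(-1*6, -7)*4 = (-30 + 6*(-7))*4 = (-30 - 42)*4 = -72*4 = -288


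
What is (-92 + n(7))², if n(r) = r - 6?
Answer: 8281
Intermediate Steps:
n(r) = -6 + r
(-92 + n(7))² = (-92 + (-6 + 7))² = (-92 + 1)² = (-91)² = 8281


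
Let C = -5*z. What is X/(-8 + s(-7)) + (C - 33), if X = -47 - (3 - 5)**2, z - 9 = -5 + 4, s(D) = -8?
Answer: -1117/16 ≈ -69.813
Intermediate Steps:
z = 8 (z = 9 + (-5 + 4) = 9 - 1 = 8)
C = -40 (C = -5*8 = -40)
X = -51 (X = -47 - 1*(-2)**2 = -47 - 1*4 = -47 - 4 = -51)
X/(-8 + s(-7)) + (C - 33) = -51/(-8 - 8) + (-40 - 33) = -51/(-16) - 73 = -1/16*(-51) - 73 = 51/16 - 73 = -1117/16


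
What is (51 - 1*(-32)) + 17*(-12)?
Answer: -121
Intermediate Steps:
(51 - 1*(-32)) + 17*(-12) = (51 + 32) - 204 = 83 - 204 = -121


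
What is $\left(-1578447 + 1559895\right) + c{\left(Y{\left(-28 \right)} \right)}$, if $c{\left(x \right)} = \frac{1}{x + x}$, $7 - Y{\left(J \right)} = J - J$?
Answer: $- \frac{259727}{14} \approx -18552.0$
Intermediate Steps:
$Y{\left(J \right)} = 7$ ($Y{\left(J \right)} = 7 - \left(J - J\right) = 7 - 0 = 7 + 0 = 7$)
$c{\left(x \right)} = \frac{1}{2 x}$
$\left(-1578447 + 1559895\right) + c{\left(Y{\left(-28 \right)} \right)} = \left(-1578447 + 1559895\right) + \frac{1}{2 \cdot 7} = -18552 + \frac{1}{2} \cdot \frac{1}{7} = -18552 + \frac{1}{14} = - \frac{259727}{14}$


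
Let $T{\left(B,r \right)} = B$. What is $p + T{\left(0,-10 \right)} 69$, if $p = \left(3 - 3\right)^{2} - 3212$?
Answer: $-3212$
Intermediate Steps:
$p = -3212$ ($p = 0^{2} - 3212 = 0 - 3212 = -3212$)
$p + T{\left(0,-10 \right)} 69 = -3212 + 0 \cdot 69 = -3212 + 0 = -3212$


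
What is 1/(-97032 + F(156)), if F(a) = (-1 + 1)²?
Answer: -1/97032 ≈ -1.0306e-5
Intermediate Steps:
F(a) = 0 (F(a) = 0² = 0)
1/(-97032 + F(156)) = 1/(-97032 + 0) = 1/(-97032) = -1/97032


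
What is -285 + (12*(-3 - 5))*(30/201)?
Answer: -20055/67 ≈ -299.33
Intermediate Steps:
-285 + (12*(-3 - 5))*(30/201) = -285 + (12*(-8))*(30*(1/201)) = -285 - 96*10/67 = -285 - 960/67 = -20055/67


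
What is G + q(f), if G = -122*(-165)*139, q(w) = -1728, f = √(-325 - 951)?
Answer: 2796342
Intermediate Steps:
f = 2*I*√319 (f = √(-1276) = 2*I*√319 ≈ 35.721*I)
G = 2798070 (G = 20130*139 = 2798070)
G + q(f) = 2798070 - 1728 = 2796342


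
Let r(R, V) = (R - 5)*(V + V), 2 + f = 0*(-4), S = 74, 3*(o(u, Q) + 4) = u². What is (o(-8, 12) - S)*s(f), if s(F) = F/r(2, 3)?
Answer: -170/27 ≈ -6.2963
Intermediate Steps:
o(u, Q) = -4 + u²/3
f = -2 (f = -2 + 0*(-4) = -2 + 0 = -2)
r(R, V) = 2*V*(-5 + R) (r(R, V) = (-5 + R)*(2*V) = 2*V*(-5 + R))
s(F) = -F/18 (s(F) = F/((2*3*(-5 + 2))) = F/((2*3*(-3))) = F/(-18) = F*(-1/18) = -F/18)
(o(-8, 12) - S)*s(f) = ((-4 + (⅓)*(-8)²) - 1*74)*(-1/18*(-2)) = ((-4 + (⅓)*64) - 74)*(⅑) = ((-4 + 64/3) - 74)*(⅑) = (52/3 - 74)*(⅑) = -170/3*⅑ = -170/27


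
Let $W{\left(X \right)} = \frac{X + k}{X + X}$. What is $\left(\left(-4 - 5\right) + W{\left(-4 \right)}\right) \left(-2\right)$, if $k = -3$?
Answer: $\frac{65}{4} \approx 16.25$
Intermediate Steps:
$W{\left(X \right)} = \frac{-3 + X}{2 X}$ ($W{\left(X \right)} = \frac{X - 3}{X + X} = \frac{-3 + X}{2 X}$)
$\left(\left(-4 - 5\right) + W{\left(-4 \right)}\right) \left(-2\right) = \left(\left(-4 - 5\right) + \frac{-3 - 4}{2 \left(-4\right)}\right) \left(-2\right) = \left(\left(-4 - 5\right) + \frac{1}{2} \left(- \frac{1}{4}\right) \left(-7\right)\right) \left(-2\right) = \left(-9 + \frac{7}{8}\right) \left(-2\right) = \left(- \frac{65}{8}\right) \left(-2\right) = \frac{65}{4}$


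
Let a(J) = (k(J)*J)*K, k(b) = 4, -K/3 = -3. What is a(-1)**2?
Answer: 1296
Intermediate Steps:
K = 9 (K = -3*(-3) = 9)
a(J) = 36*J (a(J) = (4*J)*9 = 36*J)
a(-1)**2 = (36*(-1))**2 = (-36)**2 = 1296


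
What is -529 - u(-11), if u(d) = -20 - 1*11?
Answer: -498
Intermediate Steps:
u(d) = -31 (u(d) = -20 - 11 = -31)
-529 - u(-11) = -529 - 1*(-31) = -529 + 31 = -498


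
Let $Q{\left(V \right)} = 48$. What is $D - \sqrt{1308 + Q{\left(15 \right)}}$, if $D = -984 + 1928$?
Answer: $944 - 2 \sqrt{339} \approx 907.18$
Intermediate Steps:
$D = 944$
$D - \sqrt{1308 + Q{\left(15 \right)}} = 944 - \sqrt{1308 + 48} = 944 - \sqrt{1356} = 944 - 2 \sqrt{339}$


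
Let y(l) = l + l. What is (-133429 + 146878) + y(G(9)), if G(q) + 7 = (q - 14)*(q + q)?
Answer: 13255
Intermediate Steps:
G(q) = -7 + 2*q*(-14 + q) (G(q) = -7 + (q - 14)*(q + q) = -7 + (-14 + q)*(2*q) = -7 + 2*q*(-14 + q))
y(l) = 2*l
(-133429 + 146878) + y(G(9)) = (-133429 + 146878) + 2*(-7 - 28*9 + 2*9**2) = 13449 + 2*(-7 - 252 + 2*81) = 13449 + 2*(-7 - 252 + 162) = 13449 + 2*(-97) = 13449 - 194 = 13255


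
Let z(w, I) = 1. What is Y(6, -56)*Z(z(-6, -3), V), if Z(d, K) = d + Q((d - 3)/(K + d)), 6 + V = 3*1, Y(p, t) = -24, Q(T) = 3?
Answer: -96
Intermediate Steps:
V = -3 (V = -6 + 3*1 = -6 + 3 = -3)
Z(d, K) = 3 + d (Z(d, K) = d + 3 = 3 + d)
Y(6, -56)*Z(z(-6, -3), V) = -24*(3 + 1) = -24*4 = -96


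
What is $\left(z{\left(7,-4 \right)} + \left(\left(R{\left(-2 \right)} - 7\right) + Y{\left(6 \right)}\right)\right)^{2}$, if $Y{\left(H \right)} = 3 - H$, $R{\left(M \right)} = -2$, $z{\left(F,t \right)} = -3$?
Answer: $225$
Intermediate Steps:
$\left(z{\left(7,-4 \right)} + \left(\left(R{\left(-2 \right)} - 7\right) + Y{\left(6 \right)}\right)\right)^{2} = \left(-3 + \left(\left(-2 - 7\right) + \left(3 - 6\right)\right)\right)^{2} = \left(-3 + \left(-9 + \left(3 - 6\right)\right)\right)^{2} = \left(-3 - 12\right)^{2} = \left(-15\right)^{2} = 225$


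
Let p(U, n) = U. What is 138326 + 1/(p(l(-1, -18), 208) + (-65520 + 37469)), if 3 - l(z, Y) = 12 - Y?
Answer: 3883917427/28078 ≈ 1.3833e+5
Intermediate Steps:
l(z, Y) = -9 + Y (l(z, Y) = 3 - (12 - Y) = 3 + (-12 + Y) = -9 + Y)
138326 + 1/(p(l(-1, -18), 208) + (-65520 + 37469)) = 138326 + 1/((-9 - 18) + (-65520 + 37469)) = 138326 + 1/(-27 - 28051) = 138326 + 1/(-28078) = 138326 - 1/28078 = 3883917427/28078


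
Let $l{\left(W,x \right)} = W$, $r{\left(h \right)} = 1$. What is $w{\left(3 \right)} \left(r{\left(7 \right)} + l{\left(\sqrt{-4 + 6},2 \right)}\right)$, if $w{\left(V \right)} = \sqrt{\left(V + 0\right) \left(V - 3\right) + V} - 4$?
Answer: $- \left(1 + \sqrt{2}\right) \left(4 - \sqrt{3}\right) \approx -5.4753$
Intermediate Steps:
$w{\left(V \right)} = -4 + \sqrt{V + V \left(-3 + V\right)}$ ($w{\left(V \right)} = \sqrt{V \left(-3 + V\right) + V} - 4 = \sqrt{V + V \left(-3 + V\right)} - 4 = -4 + \sqrt{V + V \left(-3 + V\right)}$)
$w{\left(3 \right)} \left(r{\left(7 \right)} + l{\left(\sqrt{-4 + 6},2 \right)}\right) = \left(-4 + \sqrt{3 \left(-2 + 3\right)}\right) \left(1 + \sqrt{-4 + 6}\right) = \left(-4 + \sqrt{3 \cdot 1}\right) \left(1 + \sqrt{2}\right) = \left(-4 + \sqrt{3}\right) \left(1 + \sqrt{2}\right) = \left(1 + \sqrt{2}\right) \left(-4 + \sqrt{3}\right)$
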